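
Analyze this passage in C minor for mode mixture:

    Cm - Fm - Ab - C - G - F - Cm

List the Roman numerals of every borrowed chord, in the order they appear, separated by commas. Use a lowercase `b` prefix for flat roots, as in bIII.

C minor has the diatonic set Cm, Ddim, Eb, Fm, G, Ab, Bb (with V from harmonic minor). Cm, Fm, Ab and G are all diatonic. But C (C–E–G) is foreign: the diatonic i on degree 1 is Cm, whereas C comes from C major. It is labeled I. F (F–A–C) doesn't fit — on degree 4 C minor would have Fm (iv). F is the degree-4 chord of C major, so it is the borrowed IV.

I, IV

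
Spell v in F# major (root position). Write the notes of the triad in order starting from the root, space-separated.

C# E G#

v is built on scale degree 5, which is C# in both F# major and its parallel. Stacking thirds in F# minor on C# gives C#–E–G#.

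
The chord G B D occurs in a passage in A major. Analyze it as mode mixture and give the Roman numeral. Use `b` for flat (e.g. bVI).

bVII

In A major scale degree 7 is G#; G is its lowered form, from A minor. G–B–D is a major chord — the form found in A minor, not the diatonic vii° (G#dim). Borrowed into A major it is written bVII.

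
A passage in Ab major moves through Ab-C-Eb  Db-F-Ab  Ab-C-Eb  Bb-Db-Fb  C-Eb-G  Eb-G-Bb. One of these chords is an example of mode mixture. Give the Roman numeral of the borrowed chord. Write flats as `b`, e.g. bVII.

Ab major has the diatonic set Ab, Bbm, Cm, Db, Eb, Fm, Gdim. Ab–C–Eb = Ab, Db–F–Ab = Db, C–Eb–G = Cm and Eb–G–Bb = Eb all belong to that set. Bb–Db–Fb doesn't fit — on degree 2 Ab major would have Bbm (ii). Bbdim is the degree-2 chord of Ab minor, so it is the borrowed ii°.

ii°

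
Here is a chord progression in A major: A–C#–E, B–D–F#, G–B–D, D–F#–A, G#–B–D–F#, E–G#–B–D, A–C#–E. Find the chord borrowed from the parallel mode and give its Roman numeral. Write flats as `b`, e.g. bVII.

A major has the diatonic set A, Bm, C#m, D, E, F#m, G#dim. Of the given chords, A–C#–E = A, B–D–F# = Bm, D–F#–A = D, G#–B–D–F# = G#m7b5 and E–G#–B–D = E7 are diatonic. But G–B–D is foreign: the diatonic vii° on degree 7 is G#dim, whereas G comes from A minor. It is labeled bVII.

bVII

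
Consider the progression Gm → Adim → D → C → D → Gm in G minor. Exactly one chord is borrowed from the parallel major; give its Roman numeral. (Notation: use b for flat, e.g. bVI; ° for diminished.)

IV

In G minor (with V from harmonic minor) the diatonic chords are Gm, Adim, Bb, Cm, D, Eb, F. Of the given chords, Gm, Adim and D are diatonic. But C (C–E–G) is foreign: the diatonic iv on degree 4 is Cm, whereas C comes from G major. It is labeled IV.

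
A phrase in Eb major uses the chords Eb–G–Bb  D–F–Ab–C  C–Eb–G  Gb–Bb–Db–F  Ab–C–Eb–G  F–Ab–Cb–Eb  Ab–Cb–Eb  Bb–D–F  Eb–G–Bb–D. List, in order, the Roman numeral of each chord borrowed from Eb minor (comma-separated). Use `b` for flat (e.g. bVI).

In Eb major the diatonic chords are Eb, Fm, Gm, Ab, Bb, Cm, Ddim. Eb–G–Bb = Eb, D–F–Ab–C = Dm7b5, C–Eb–G = Cm, Ab–C–Eb–G = Abmaj7, Bb–D–F = Bb and Eb–G–Bb–D = Ebmaj7 all belong to that set. Gb–Bb–Db–F is not: scale degree 3 in Eb major carries Gm (iii). In Eb minor the chord on that degree is Gbmaj7, so here it functions as bIIImaj7, borrowed from the parallel minor. But F–Ab–Cb–Eb is foreign: the diatonic ii on degree 2 is Fm, whereas Fm7b5 comes from Eb minor. It is labeled iiø7. Ab–Cb–Eb is not: scale degree 4 in Eb major carries Ab (IV). In Eb minor the chord on that degree is Abm, so here it functions as iv, borrowed from the parallel minor.

bIIImaj7, iiø7, iv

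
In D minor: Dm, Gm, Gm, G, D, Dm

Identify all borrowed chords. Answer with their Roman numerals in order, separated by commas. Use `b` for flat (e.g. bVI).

The diatonic triads in D minor (with V from harmonic minor) are Dm, Edim, F, Gm, A, Bb, C. Of the given chords, Dm and Gm are diatonic. G (G–B–D) is not: scale degree 4 in D minor carries Gm (iv). In D major the chord on that degree is G, so here it functions as IV, borrowed from the parallel major. D (D–F#–A) doesn't fit — on degree 1 D minor would have Dm (i). D is the degree-1 chord of D major, so it is the borrowed I.

IV, I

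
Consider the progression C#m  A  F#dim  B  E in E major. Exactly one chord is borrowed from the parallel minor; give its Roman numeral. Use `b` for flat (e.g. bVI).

ii°

In E major the diatonic chords are E, F#m, G#m, A, B, C#m, D#dim. Of the given chords, C#m, A, B and E are diatonic. But F#dim (F#–A–C) is foreign: the diatonic ii on degree 2 is F#m, whereas F#dim comes from E minor. It is labeled ii°.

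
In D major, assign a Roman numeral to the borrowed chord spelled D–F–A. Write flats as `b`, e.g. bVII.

i

The root D is the diatonic 1st degree of D major; the borrowing shows in the chord quality. The diatonic chord on degree 1 would be D (I), but D–F–A is the minor chord from D minor. As a borrowed chord it is labeled i.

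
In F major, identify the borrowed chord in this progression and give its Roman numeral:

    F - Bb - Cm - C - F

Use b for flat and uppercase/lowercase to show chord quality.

The diatonic triads in F major are F, Gm, Am, Bb, C, Dm, Edim. F, Bb and C all belong to that set. Cm (C–Eb–G) is not: scale degree 5 in F major carries C (V). In F minor the chord on that degree is Cm, so here it functions as v, borrowed from the parallel minor.

v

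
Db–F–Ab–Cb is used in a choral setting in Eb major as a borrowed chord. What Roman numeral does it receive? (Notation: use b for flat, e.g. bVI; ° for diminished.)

The root Db is the lowered 7th scale degree — diatonically Eb major has D there. Diatonically Eb major has Ddim (vii°) on that degree; Db–F–Ab–Cb is instead the dominant-seventh chord native to Eb minor, so it takes the label bVII7.

bVII7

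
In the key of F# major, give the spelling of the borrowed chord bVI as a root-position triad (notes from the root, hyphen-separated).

bVI is built on the lowered scale degree 6. In F# major degree 6 is D#; lowered it becomes D. In F# minor the chord on D is D–F#–A.

D-F#-A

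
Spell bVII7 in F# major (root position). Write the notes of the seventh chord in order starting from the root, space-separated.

The root of bVII7 is the lowered 7th degree: E# becomes E. In F# minor the chord on E is E–G#–B–D.

E G# B D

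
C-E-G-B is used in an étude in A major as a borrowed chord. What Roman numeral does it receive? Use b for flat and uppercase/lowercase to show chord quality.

The root C is the lowered 3rd scale degree — diatonically A major has C# there. Diatonically A major has C#m (iii) on that degree; C–E–G–B is instead the major-seventh chord native to A minor, so it takes the label bIIImaj7.

bIIImaj7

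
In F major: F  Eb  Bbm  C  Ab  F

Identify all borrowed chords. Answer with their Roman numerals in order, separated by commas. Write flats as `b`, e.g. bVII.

The diatonic triads in F major are F, Gm, Am, Bb, C, Dm, Edim. F and C both belong to that set. Eb (Eb–G–Bb) is not: scale degree 7 in F major carries Edim (vii°). In F minor the chord on that degree is Eb, so here it functions as bVII, borrowed from the parallel minor. But Bbm (Bb–Db–F) is foreign: the diatonic IV on degree 4 is Bb, whereas Bbm comes from F minor. It is labeled iv. But Ab (Ab–C–Eb) is foreign: the diatonic iii on degree 3 is Am, whereas Ab comes from F minor. It is labeled bIII.

bVII, iv, bIII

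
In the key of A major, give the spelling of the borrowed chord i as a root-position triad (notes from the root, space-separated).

A C E

The root, A, is scale degree 1 — the same note in A major and A minor; only the chord quality changes. Stacking thirds in A minor on A gives A–C–E.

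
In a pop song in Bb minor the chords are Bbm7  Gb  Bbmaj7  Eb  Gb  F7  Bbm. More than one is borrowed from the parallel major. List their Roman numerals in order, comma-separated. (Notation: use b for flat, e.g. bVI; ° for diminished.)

Bb minor has the diatonic set Bbm, Cdim, Db, Ebm, F, Gb, Ab (with V from harmonic minor). Bbm7, Gb, F7 and Bbm are all diatonic. But Bbmaj7 (Bb–D–F–A) is foreign: the diatonic i on degree 1 is Bbm, whereas Bbmaj7 comes from Bb major. It is labeled Imaj7. Eb (Eb–G–Bb) is not: scale degree 4 in Bb minor carries Ebm (iv). In Bb major the chord on that degree is Eb, so here it functions as IV, borrowed from the parallel major.

Imaj7, IV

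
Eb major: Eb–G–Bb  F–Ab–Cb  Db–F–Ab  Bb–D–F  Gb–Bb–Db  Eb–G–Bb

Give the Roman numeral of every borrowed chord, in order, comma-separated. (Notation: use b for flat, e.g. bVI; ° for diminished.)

In Eb major the diatonic chords are Eb, Fm, Gm, Ab, Bb, Cm, Ddim. Eb–G–Bb = Eb and Bb–D–F = Bb both belong to that set. F–Ab–Cb doesn't fit — on degree 2 Eb major would have Fm (ii). Fdim is the degree-2 chord of Eb minor, so it is the borrowed ii°. Db–F–Ab is not: scale degree 7 in Eb major carries Ddim (vii°). In Eb minor the chord on that degree is Db, so here it functions as bVII, borrowed from the parallel minor. Gb–Bb–Db is not: scale degree 3 in Eb major carries Gm (iii). In Eb minor the chord on that degree is Gb, so here it functions as bIII, borrowed from the parallel minor.

ii°, bVII, bIII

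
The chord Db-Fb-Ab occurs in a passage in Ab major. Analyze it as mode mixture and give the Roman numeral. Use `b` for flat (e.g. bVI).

The root Db is the diatonic 4th degree of Ab major; the borrowing shows in the chord quality. Db–Fb–Ab is a minor chord — the form found in Ab minor, not the diatonic IV (Db). Borrowed into Ab major it is written iv.

iv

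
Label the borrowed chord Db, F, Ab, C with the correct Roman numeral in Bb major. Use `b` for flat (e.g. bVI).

bIIImaj7

In Bb major scale degree 3 is D; Db is its lowered form, from Bb minor. The diatonic chord on degree 3 would be Dm (iii), but Db–F–Ab–C is the major-seventh chord from Bb minor. As a borrowed chord it is labeled bIIImaj7.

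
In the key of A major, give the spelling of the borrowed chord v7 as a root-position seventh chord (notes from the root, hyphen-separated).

The root, E, is scale degree 5 — the same note in A major and A minor; only the chord quality changes. In A minor the chord on E is E–G–B–D.

E-G-B-D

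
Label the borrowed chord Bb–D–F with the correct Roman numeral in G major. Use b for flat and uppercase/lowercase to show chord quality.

bIII

Bb is the lowered form of scale degree 3 in G major (the diatonic degree 3 is B). Diatonically G major has Bm (iii) on that degree; Bb–D–F is instead the major chord native to G minor, so it takes the label bIII.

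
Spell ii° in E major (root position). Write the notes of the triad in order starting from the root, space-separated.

The root, F#, is scale degree 2 — the same note in E major and E minor; only the chord quality changes. In E minor the chord on F# is F#–A–C.

F# A C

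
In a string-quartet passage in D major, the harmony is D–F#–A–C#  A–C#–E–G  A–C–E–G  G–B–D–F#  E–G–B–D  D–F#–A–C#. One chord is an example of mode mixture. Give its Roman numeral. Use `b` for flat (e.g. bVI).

The diatonic triads in D major are D, Em, F#m, G, A, Bm, C#dim. D–F#–A–C# = Dmaj7, A–C#–E–G = A7, G–B–D–F# = Gmaj7 and E–G–B–D = Em7 are all diatonic. A–C–E–G is not: scale degree 5 in D major carries A (V). In D minor the chord on that degree is Am7, so here it functions as v7, borrowed from the parallel minor.

v7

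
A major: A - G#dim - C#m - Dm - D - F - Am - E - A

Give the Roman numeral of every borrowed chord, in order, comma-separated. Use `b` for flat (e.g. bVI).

In A major the diatonic chords are A, Bm, C#m, D, E, F#m, G#dim. Of the given chords, A, G#dim, C#m, D and E are diatonic. Dm (D–F–A) doesn't fit — on degree 4 A major would have D (IV). Dm is the degree-4 chord of A minor, so it is the borrowed iv. F (F–A–C) doesn't fit — on degree 6 A major would have F#m (vi). F is the degree-6 chord of A minor, so it is the borrowed bVI. But Am (A–C–E) is foreign: the diatonic I on degree 1 is A, whereas Am comes from A minor. It is labeled i.

iv, bVI, i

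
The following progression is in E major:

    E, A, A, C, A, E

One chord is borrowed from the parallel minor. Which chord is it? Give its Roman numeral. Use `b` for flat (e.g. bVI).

bVI

The diatonic triads in E major are E, F#m, G#m, A, B, C#m, D#dim. E and A both belong to that set. But C (C–E–G) is foreign: the diatonic vi on degree 6 is C#m, whereas C comes from E minor. It is labeled bVI.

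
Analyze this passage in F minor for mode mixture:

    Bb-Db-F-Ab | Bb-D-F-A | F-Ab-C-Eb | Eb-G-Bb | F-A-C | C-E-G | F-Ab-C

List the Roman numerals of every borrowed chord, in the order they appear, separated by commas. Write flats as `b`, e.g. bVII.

The diatonic triads in F minor (with V from harmonic minor) are Fm, Gdim, Ab, Bbm, C, Db, Eb. Of the given chords, Bb–Db–F–Ab = Bbm7, F–Ab–C–Eb = Fm7, Eb–G–Bb = Eb, C–E–G = C and F–Ab–C = Fm are diatonic. Bb–D–F–A is not: scale degree 4 in F minor carries Bbm (iv). In F major the chord on that degree is Bbmaj7, so here it functions as IVmaj7, borrowed from the parallel major. F–A–C doesn't fit — on degree 1 F minor would have Fm (i). F is the degree-1 chord of F major, so it is the borrowed I.

IVmaj7, I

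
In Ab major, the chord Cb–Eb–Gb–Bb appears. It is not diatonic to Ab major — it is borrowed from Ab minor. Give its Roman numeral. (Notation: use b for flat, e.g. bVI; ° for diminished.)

In Ab major scale degree 3 is C; Cb is its lowered form, from Ab minor. Cb–Eb–Gb–Bb is a major-seventh chord — the form found in Ab minor, not the diatonic iii (Cm). Borrowed into Ab major it is written bIIImaj7.

bIIImaj7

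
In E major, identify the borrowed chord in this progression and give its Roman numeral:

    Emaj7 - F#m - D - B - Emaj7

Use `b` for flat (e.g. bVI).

bVII

E major has the diatonic set E, F#m, G#m, A, B, C#m, D#dim. Emaj7, F#m and B all belong to that set. D (D–F#–A) is not: scale degree 7 in E major carries D#dim (vii°). In E minor the chord on that degree is D, so here it functions as bVII, borrowed from the parallel minor.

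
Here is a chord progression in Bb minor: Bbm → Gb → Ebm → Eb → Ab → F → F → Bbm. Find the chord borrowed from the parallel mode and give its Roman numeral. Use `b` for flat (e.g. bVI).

IV

In Bb minor (with V from harmonic minor) the diatonic chords are Bbm, Cdim, Db, Ebm, F, Gb, Ab. Bbm, Gb, Ebm, Ab and F are all diatonic. But Eb (Eb–G–Bb) is foreign: the diatonic iv on degree 4 is Ebm, whereas Eb comes from Bb major. It is labeled IV.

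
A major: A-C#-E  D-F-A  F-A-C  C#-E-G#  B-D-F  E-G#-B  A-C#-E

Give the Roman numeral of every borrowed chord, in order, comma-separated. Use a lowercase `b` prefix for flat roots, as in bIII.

iv, bVI, ii°

A major has the diatonic set A, Bm, C#m, D, E, F#m, G#dim. A–C#–E = A, C#–E–G# = C#m and E–G#–B = E are all diatonic. D–F–A is not: scale degree 4 in A major carries D (IV). In A minor the chord on that degree is Dm, so here it functions as iv, borrowed from the parallel minor. F–A–C is not: scale degree 6 in A major carries F#m (vi). In A minor the chord on that degree is F, so here it functions as bVI, borrowed from the parallel minor. B–D–F doesn't fit — on degree 2 A major would have Bm (ii). Bdim is the degree-2 chord of A minor, so it is the borrowed ii°.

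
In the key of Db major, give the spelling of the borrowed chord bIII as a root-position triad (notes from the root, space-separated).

The root of bIII is the lowered 3rd degree: F becomes Fb. Stacking thirds in Db minor on Fb gives Fb–Ab–Cb.

Fb Ab Cb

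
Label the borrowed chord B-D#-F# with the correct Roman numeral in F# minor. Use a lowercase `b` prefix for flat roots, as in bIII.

B is scale degree 4 in F# minor. B–D#–F# is a major chord — the form found in F# major, not the diatonic iv (Bm). Borrowed into F# minor it is written IV.

IV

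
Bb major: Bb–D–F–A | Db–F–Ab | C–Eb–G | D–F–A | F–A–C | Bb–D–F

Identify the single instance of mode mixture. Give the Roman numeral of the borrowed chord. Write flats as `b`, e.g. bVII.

bIII

Bb major has the diatonic set Bb, Cm, Dm, Eb, F, Gm, Adim. Bb–D–F–A = Bbmaj7, C–Eb–G = Cm, D–F–A = Dm, F–A–C = F and Bb–D–F = Bb all belong to that set. But Db–F–Ab is foreign: the diatonic iii on degree 3 is Dm, whereas Db comes from Bb minor. It is labeled bIII.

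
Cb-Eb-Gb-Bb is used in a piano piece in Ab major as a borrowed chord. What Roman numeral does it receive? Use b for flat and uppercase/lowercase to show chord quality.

bIIImaj7

Cb is the lowered form of scale degree 3 in Ab major (the diatonic degree 3 is C). Diatonically Ab major has Cm (iii) on that degree; Cb–Eb–Gb–Bb is instead the major-seventh chord native to Ab minor, so it takes the label bIIImaj7.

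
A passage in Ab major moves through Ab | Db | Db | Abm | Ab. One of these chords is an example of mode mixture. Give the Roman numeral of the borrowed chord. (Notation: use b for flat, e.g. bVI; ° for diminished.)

i

The diatonic triads in Ab major are Ab, Bbm, Cm, Db, Eb, Fm, Gdim. Ab and Db both belong to that set. But Abm (Ab–Cb–Eb) is foreign: the diatonic I on degree 1 is Ab, whereas Abm comes from Ab minor. It is labeled i.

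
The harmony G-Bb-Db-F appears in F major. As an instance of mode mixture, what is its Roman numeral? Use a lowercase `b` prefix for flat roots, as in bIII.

iiø7

The root G is the diatonic 2nd degree of F major; the borrowing shows in the chord quality. Diatonically F major has Gm (ii) on that degree; G–Bb–Db–F is instead the half-diminished-seventh chord native to F minor, so it takes the label iiø7.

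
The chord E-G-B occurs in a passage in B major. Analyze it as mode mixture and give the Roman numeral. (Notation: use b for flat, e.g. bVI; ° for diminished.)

E is scale degree 4 in B major. E–G–B is a minor chord — the form found in B minor, not the diatonic IV (E). Borrowed into B major it is written iv.

iv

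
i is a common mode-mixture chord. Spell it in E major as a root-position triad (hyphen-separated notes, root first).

E-G-B

The root, E, is scale degree 1 — the same note in E major and E minor; only the chord quality changes. In E minor the chord on E is E–G–B.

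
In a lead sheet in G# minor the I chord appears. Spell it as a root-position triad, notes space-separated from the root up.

I is built on scale degree 1, which is G# in both G# minor and its parallel. In G# major the chord on G# is G#–B#–D#.

G# B# D#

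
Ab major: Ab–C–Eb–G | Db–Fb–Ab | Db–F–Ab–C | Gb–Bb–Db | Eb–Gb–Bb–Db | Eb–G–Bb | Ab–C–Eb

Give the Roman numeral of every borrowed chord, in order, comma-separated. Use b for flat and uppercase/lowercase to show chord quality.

The diatonic triads in Ab major are Ab, Bbm, Cm, Db, Eb, Fm, Gdim. Ab–C–Eb–G = Abmaj7, Db–F–Ab–C = Dbmaj7, Eb–G–Bb = Eb and Ab–C–Eb = Ab all belong to that set. But Db–Fb–Ab is foreign: the diatonic IV on degree 4 is Db, whereas Dbm comes from Ab minor. It is labeled iv. Gb–Bb–Db doesn't fit — on degree 7 Ab major would have Gdim (vii°). Gb is the degree-7 chord of Ab minor, so it is the borrowed bVII. But Eb–Gb–Bb–Db is foreign: the diatonic V on degree 5 is Eb, whereas Ebm7 comes from Ab minor. It is labeled v7.

iv, bVII, v7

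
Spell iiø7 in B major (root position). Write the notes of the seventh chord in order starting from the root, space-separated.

C# E G B

iiø7 is built on scale degree 2, which is C# in both B major and its parallel. In B minor the chord on C# is C#–E–G–B.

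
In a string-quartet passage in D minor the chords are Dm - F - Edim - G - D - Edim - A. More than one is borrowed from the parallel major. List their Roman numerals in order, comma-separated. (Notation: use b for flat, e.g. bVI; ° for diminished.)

In D minor (with V from harmonic minor) the diatonic chords are Dm, Edim, F, Gm, A, Bb, C. Dm, F, Edim and A are all diatonic. G (G–B–D) is not: scale degree 4 in D minor carries Gm (iv). In D major the chord on that degree is G, so here it functions as IV, borrowed from the parallel major. But D (D–F#–A) is foreign: the diatonic i on degree 1 is Dm, whereas D comes from D major. It is labeled I.

IV, I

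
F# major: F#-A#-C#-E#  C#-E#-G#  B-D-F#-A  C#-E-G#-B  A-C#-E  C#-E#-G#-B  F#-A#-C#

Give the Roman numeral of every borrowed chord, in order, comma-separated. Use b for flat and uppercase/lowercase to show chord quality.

In F# major the diatonic chords are F#, G#m, A#m, B, C#, D#m, E#dim. F#–A#–C#–E# = F#maj7, C#–E#–G# = C#, C#–E#–G#–B = C#7 and F#–A#–C# = F# are all diatonic. B–D–F#–A doesn't fit — on degree 4 F# major would have B (IV). Bm7 is the degree-4 chord of F# minor, so it is the borrowed iv7. But C#–E–G#–B is foreign: the diatonic V on degree 5 is C#, whereas C#m7 comes from F# minor. It is labeled v7. A–C#–E doesn't fit — on degree 3 F# major would have A#m (iii). A is the degree-3 chord of F# minor, so it is the borrowed bIII.

iv7, v7, bIII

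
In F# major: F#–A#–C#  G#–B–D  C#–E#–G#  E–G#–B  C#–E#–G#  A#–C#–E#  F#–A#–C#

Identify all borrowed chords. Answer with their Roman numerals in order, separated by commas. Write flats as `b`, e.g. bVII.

The diatonic triads in F# major are F#, G#m, A#m, B, C#, D#m, E#dim. Of the given chords, F#–A#–C# = F#, C#–E#–G# = C# and A#–C#–E# = A#m are diatonic. G#–B–D doesn't fit — on degree 2 F# major would have G#m (ii). G#dim is the degree-2 chord of F# minor, so it is the borrowed ii°. But E–G#–B is foreign: the diatonic vii° on degree 7 is E#dim, whereas E comes from F# minor. It is labeled bVII.

ii°, bVII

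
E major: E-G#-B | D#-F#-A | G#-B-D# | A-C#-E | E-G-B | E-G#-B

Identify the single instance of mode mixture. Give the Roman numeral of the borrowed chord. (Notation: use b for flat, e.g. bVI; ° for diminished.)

E major has the diatonic set E, F#m, G#m, A, B, C#m, D#dim. Of the given chords, E–G#–B = E, D#–F#–A = D#dim, G#–B–D# = G#m and A–C#–E = A are diatonic. E–G–B doesn't fit — on degree 1 E major would have E (I). Em is the degree-1 chord of E minor, so it is the borrowed i.

i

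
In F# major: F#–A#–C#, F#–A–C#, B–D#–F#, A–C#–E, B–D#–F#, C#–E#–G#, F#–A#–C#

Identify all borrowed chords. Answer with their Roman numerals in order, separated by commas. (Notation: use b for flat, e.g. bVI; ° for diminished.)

The diatonic triads in F# major are F#, G#m, A#m, B, C#, D#m, E#dim. Of the given chords, F#–A#–C# = F#, B–D#–F# = B and C#–E#–G# = C# are diatonic. But F#–A–C# is foreign: the diatonic I on degree 1 is F#, whereas F#m comes from F# minor. It is labeled i. But A–C#–E is foreign: the diatonic iii on degree 3 is A#m, whereas A comes from F# minor. It is labeled bIII.

i, bIII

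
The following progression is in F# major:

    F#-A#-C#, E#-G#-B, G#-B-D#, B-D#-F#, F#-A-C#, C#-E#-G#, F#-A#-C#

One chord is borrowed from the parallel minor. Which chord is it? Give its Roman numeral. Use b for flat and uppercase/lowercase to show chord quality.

The diatonic triads in F# major are F#, G#m, A#m, B, C#, D#m, E#dim. F#–A#–C# = F#, E#–G#–B = E#dim, G#–B–D# = G#m, B–D#–F# = B and C#–E#–G# = C# are all diatonic. F#–A–C# doesn't fit — on degree 1 F# major would have F# (I). F#m is the degree-1 chord of F# minor, so it is the borrowed i.

i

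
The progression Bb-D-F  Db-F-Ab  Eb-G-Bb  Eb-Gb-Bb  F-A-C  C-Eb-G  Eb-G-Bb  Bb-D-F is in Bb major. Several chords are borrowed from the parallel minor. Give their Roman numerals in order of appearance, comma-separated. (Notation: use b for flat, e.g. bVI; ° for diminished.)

bIII, iv

The diatonic triads in Bb major are Bb, Cm, Dm, Eb, F, Gm, Adim. Bb–D–F = Bb, Eb–G–Bb = Eb, F–A–C = F and C–Eb–G = Cm all belong to that set. But Db–F–Ab is foreign: the diatonic iii on degree 3 is Dm, whereas Db comes from Bb minor. It is labeled bIII. But Eb–Gb–Bb is foreign: the diatonic IV on degree 4 is Eb, whereas Ebm comes from Bb minor. It is labeled iv.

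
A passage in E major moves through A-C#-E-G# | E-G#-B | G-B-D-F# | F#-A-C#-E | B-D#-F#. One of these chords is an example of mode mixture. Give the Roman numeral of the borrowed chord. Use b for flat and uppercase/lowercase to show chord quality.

E major has the diatonic set E, F#m, G#m, A, B, C#m, D#dim. A–C#–E–G# = Amaj7, E–G#–B = E, F#–A–C#–E = F#m7 and B–D#–F# = B all belong to that set. G–B–D–F# is not: scale degree 3 in E major carries G#m (iii). In E minor the chord on that degree is Gmaj7, so here it functions as bIIImaj7, borrowed from the parallel minor.

bIIImaj7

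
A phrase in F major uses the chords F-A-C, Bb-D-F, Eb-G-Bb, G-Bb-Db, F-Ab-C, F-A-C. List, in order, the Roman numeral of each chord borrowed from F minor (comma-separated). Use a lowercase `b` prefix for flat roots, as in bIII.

bVII, ii°, i

F major has the diatonic set F, Gm, Am, Bb, C, Dm, Edim. F–A–C = F and Bb–D–F = Bb both belong to that set. But Eb–G–Bb is foreign: the diatonic vii° on degree 7 is Edim, whereas Eb comes from F minor. It is labeled bVII. G–Bb–Db is not: scale degree 2 in F major carries Gm (ii). In F minor the chord on that degree is Gdim, so here it functions as ii°, borrowed from the parallel minor. F–Ab–C doesn't fit — on degree 1 F major would have F (I). Fm is the degree-1 chord of F minor, so it is the borrowed i.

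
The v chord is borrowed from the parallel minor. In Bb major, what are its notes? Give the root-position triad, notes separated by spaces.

F Ab C

v is built on scale degree 5, which is F in both Bb major and its parallel. Stacking thirds in Bb minor on F gives F–Ab–C.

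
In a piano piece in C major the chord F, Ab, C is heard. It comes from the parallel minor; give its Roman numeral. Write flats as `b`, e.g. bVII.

iv

F is scale degree 4 in C major. F–Ab–C is a minor chord — the form found in C minor, not the diatonic IV (F). Borrowed into C major it is written iv.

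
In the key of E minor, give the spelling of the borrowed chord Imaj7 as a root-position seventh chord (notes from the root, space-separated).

The root, E, is scale degree 1 — the same note in E minor and E major; only the chord quality changes. Stacking thirds in E major on E gives E–G#–B–D#.

E G# B D#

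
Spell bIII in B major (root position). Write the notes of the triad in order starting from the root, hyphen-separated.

bIII is built on the lowered scale degree 3. In B major degree 3 is D#; lowered it becomes D. In B minor the chord on D is D–F#–A.

D-F#-A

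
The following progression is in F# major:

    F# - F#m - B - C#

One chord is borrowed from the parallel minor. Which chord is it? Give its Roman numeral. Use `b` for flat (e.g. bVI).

F# major has the diatonic set F#, G#m, A#m, B, C#, D#m, E#dim. Of the given chords, F#, B and C# are diatonic. F#m (F#–A–C#) doesn't fit — on degree 1 F# major would have F# (I). F#m is the degree-1 chord of F# minor, so it is the borrowed i.

i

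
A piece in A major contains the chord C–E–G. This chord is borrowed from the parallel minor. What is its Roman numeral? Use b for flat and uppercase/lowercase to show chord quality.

bIII

C is the lowered form of scale degree 3 in A major (the diatonic degree 3 is C#). Diatonically A major has C#m (iii) on that degree; C–E–G is instead the major chord native to A minor, so it takes the label bIII.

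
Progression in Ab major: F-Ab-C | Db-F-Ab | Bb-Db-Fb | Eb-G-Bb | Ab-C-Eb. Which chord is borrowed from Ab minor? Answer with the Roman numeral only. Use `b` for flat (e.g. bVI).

ii°

In Ab major the diatonic chords are Ab, Bbm, Cm, Db, Eb, Fm, Gdim. F–Ab–C = Fm, Db–F–Ab = Db, Eb–G–Bb = Eb and Ab–C–Eb = Ab all belong to that set. But Bb–Db–Fb is foreign: the diatonic ii on degree 2 is Bbm, whereas Bbdim comes from Ab minor. It is labeled ii°.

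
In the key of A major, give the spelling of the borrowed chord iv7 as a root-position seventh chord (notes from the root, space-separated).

D F A C

iv7 is built on scale degree 4, which is D in both A major and its parallel. In A minor the chord on D is D–F–A–C.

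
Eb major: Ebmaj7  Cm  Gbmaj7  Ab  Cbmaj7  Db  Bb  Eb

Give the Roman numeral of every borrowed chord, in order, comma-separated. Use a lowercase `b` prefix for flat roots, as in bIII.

In Eb major the diatonic chords are Eb, Fm, Gm, Ab, Bb, Cm, Ddim. Ebmaj7, Cm, Ab, Bb and Eb all belong to that set. Gbmaj7 (Gb–Bb–Db–F) is not: scale degree 3 in Eb major carries Gm (iii). In Eb minor the chord on that degree is Gbmaj7, so here it functions as bIIImaj7, borrowed from the parallel minor. But Cbmaj7 (Cb–Eb–Gb–Bb) is foreign: the diatonic vi on degree 6 is Cm, whereas Cbmaj7 comes from Eb minor. It is labeled bVImaj7. Db (Db–F–Ab) doesn't fit — on degree 7 Eb major would have Ddim (vii°). Db is the degree-7 chord of Eb minor, so it is the borrowed bVII.

bIIImaj7, bVImaj7, bVII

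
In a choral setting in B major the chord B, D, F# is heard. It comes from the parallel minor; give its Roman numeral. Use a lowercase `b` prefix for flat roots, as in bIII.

i

The root B is the diatonic 1st degree of B major; the borrowing shows in the chord quality. B–D–F# is a minor chord — the form found in B minor, not the diatonic I (B). Borrowed into B major it is written i.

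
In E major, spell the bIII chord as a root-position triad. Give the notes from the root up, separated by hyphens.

G-B-D

The root of bIII is the lowered 3rd degree: G# becomes G. In E minor the chord on G is G–B–D.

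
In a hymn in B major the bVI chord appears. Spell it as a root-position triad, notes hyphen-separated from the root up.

G-B-D

bVI is built on the lowered scale degree 6. In B major degree 6 is G#; lowered it becomes G. Stacking thirds in B minor on G gives G–B–D.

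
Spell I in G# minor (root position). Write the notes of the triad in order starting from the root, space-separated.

G# B# D#

The root, G#, is scale degree 1 — the same note in G# minor and G# major; only the chord quality changes. In G# major the chord on G# is G#–B#–D#.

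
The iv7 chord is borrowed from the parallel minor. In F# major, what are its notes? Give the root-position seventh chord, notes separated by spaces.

iv7 is built on scale degree 4, which is B in both F# major and its parallel. Building the minor-seventh chord from the parallel minor on B: B–D–F#–A.

B D F# A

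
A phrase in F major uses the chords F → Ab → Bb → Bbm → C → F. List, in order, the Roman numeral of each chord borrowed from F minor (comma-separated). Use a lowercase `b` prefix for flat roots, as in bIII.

In F major the diatonic chords are F, Gm, Am, Bb, C, Dm, Edim. Of the given chords, F, Bb and C are diatonic. Ab (Ab–C–Eb) doesn't fit — on degree 3 F major would have Am (iii). Ab is the degree-3 chord of F minor, so it is the borrowed bIII. But Bbm (Bb–Db–F) is foreign: the diatonic IV on degree 4 is Bb, whereas Bbm comes from F minor. It is labeled iv.

bIII, iv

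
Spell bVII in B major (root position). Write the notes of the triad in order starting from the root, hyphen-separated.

The root of bVII is the lowered 7th degree: A# becomes A. Building the major chord from the parallel minor on A: A–C#–E.

A-C#-E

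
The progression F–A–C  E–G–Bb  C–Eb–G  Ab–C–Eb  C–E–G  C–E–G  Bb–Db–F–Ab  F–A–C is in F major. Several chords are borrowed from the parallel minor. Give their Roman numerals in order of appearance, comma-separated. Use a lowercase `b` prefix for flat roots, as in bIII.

v, bIII, iv7

In F major the diatonic chords are F, Gm, Am, Bb, C, Dm, Edim. F–A–C = F, E–G–Bb = Edim and C–E–G = C are all diatonic. But C–Eb–G is foreign: the diatonic V on degree 5 is C, whereas Cm comes from F minor. It is labeled v. Ab–C–Eb is not: scale degree 3 in F major carries Am (iii). In F minor the chord on that degree is Ab, so here it functions as bIII, borrowed from the parallel minor. But Bb–Db–F–Ab is foreign: the diatonic IV on degree 4 is Bb, whereas Bbm7 comes from F minor. It is labeled iv7.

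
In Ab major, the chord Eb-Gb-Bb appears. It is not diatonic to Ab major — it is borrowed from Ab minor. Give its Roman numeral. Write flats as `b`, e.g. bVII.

Eb is scale degree 5 in Ab major. Diatonically Ab major has Eb (V) on that degree; Eb–Gb–Bb is instead the minor chord native to Ab minor, so it takes the label v.

v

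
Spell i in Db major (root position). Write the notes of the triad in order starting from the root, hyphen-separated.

Db-Fb-Ab

The root, Db, is scale degree 1 — the same note in Db major and Db minor; only the chord quality changes. Building the minor chord from the parallel minor on Db: Db–Fb–Ab.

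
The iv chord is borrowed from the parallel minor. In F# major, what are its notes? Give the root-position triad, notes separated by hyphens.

iv is built on scale degree 4, which is B in both F# major and its parallel. In F# minor the chord on B is B–D–F#.

B-D-F#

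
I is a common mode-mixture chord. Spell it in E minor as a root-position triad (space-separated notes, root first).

I is built on scale degree 1, which is E in both E minor and its parallel. Stacking thirds in E major on E gives E–G#–B.

E G# B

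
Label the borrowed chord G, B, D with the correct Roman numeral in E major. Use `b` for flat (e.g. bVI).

G is the lowered form of scale degree 3 in E major (the diatonic degree 3 is G#). The diatonic chord on degree 3 would be G#m (iii), but G–B–D is the major chord from E minor. As a borrowed chord it is labeled bIII.

bIII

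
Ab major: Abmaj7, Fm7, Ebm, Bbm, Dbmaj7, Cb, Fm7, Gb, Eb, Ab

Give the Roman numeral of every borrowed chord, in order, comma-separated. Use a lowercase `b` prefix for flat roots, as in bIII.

The diatonic triads in Ab major are Ab, Bbm, Cm, Db, Eb, Fm, Gdim. Abmaj7, Fm7, Bbm, Dbmaj7, Eb and Ab all belong to that set. But Ebm (Eb–Gb–Bb) is foreign: the diatonic V on degree 5 is Eb, whereas Ebm comes from Ab minor. It is labeled v. Cb (Cb–Eb–Gb) is not: scale degree 3 in Ab major carries Cm (iii). In Ab minor the chord on that degree is Cb, so here it functions as bIII, borrowed from the parallel minor. But Gb (Gb–Bb–Db) is foreign: the diatonic vii° on degree 7 is Gdim, whereas Gb comes from Ab minor. It is labeled bVII.

v, bIII, bVII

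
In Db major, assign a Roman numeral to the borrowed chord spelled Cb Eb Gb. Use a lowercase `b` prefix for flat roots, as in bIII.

In Db major scale degree 7 is C; Cb is its lowered form, from Db minor. Diatonically Db major has Cdim (vii°) on that degree; Cb–Eb–Gb is instead the major chord native to Db minor, so it takes the label bVII.

bVII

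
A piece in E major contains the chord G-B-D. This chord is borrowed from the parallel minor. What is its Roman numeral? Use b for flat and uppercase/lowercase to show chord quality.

G is the lowered form of scale degree 3 in E major (the diatonic degree 3 is G#). Diatonically E major has G#m (iii) on that degree; G–B–D is instead the major chord native to E minor, so it takes the label bIII.

bIII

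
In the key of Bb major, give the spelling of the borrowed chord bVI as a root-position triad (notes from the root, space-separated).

Gb Bb Db

Scale degree 6 in Bb major is G. bVI uses the lowered form, Gb, taken from Bb minor. Building the major chord from the parallel minor on Gb: Gb–Bb–Db.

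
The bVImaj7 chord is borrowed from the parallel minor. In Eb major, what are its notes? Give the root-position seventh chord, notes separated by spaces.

Cb Eb Gb Bb

Scale degree 6 in Eb major is C. bVImaj7 uses the lowered form, Cb, taken from Eb minor. Building the major-seventh chord from the parallel minor on Cb: Cb–Eb–Gb–Bb.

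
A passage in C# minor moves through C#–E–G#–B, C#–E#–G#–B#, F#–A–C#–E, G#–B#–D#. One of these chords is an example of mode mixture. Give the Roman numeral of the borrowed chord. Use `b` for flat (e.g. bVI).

Imaj7

C# minor has the diatonic set C#m, D#dim, E, F#m, G#, A, B (with V from harmonic minor). C#–E–G#–B = C#m7, F#–A–C#–E = F#m7 and G#–B#–D# = G# all belong to that set. C#–E#–G#–B# doesn't fit — on degree 1 C# minor would have C#m (i). C#maj7 is the degree-1 chord of C# major, so it is the borrowed Imaj7.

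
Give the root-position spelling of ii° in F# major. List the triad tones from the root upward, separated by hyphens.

ii° is built on scale degree 2, which is G# in both F# major and its parallel. Stacking thirds in F# minor on G# gives G#–B–D.

G#-B-D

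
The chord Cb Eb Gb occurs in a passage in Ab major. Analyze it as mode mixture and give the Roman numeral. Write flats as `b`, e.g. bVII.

bIII

Cb is the lowered form of scale degree 3 in Ab major (the diatonic degree 3 is C). Cb–Eb–Gb is a major chord — the form found in Ab minor, not the diatonic iii (Cm). Borrowed into Ab major it is written bIII.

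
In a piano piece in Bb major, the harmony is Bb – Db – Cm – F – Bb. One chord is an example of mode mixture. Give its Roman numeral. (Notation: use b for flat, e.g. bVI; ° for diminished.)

bIII

Bb major has the diatonic set Bb, Cm, Dm, Eb, F, Gm, Adim. Bb, Cm and F are all diatonic. Db (Db–F–Ab) doesn't fit — on degree 3 Bb major would have Dm (iii). Db is the degree-3 chord of Bb minor, so it is the borrowed bIII.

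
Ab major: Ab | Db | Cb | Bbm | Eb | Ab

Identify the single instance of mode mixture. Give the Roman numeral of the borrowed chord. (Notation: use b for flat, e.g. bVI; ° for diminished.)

The diatonic triads in Ab major are Ab, Bbm, Cm, Db, Eb, Fm, Gdim. Ab, Db, Bbm and Eb all belong to that set. But Cb (Cb–Eb–Gb) is foreign: the diatonic iii on degree 3 is Cm, whereas Cb comes from Ab minor. It is labeled bIII.

bIII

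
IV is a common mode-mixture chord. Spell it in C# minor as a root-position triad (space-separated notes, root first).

F# A# C#

The root, F#, is scale degree 4 — the same note in C# minor and C# major; only the chord quality changes. In C# major the chord on F# is F#–A#–C#.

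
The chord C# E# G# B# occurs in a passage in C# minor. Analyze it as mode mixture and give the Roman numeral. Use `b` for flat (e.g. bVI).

Imaj7

C# is scale degree 1 in C# minor. C#–E#–G#–B# is a major-seventh chord — the form found in C# major, not the diatonic i (C#m). Borrowed into C# minor it is written Imaj7.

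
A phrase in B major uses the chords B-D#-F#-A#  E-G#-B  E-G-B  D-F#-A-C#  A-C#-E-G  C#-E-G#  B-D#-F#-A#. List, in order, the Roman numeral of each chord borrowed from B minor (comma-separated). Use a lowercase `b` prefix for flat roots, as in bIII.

iv, bIIImaj7, bVII7

In B major the diatonic chords are B, C#m, D#m, E, F#, G#m, A#dim. B–D#–F#–A# = Bmaj7, E–G#–B = E and C#–E–G# = C#m are all diatonic. E–G–B is not: scale degree 4 in B major carries E (IV). In B minor the chord on that degree is Em, so here it functions as iv, borrowed from the parallel minor. But D–F#–A–C# is foreign: the diatonic iii on degree 3 is D#m, whereas Dmaj7 comes from B minor. It is labeled bIIImaj7. A–C#–E–G is not: scale degree 7 in B major carries A#dim (vii°). In B minor the chord on that degree is A7, so here it functions as bVII7, borrowed from the parallel minor.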